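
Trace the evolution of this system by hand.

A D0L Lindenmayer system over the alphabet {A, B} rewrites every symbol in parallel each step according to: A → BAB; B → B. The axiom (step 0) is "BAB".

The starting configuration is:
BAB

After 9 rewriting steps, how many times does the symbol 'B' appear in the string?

0) BAB
1) BBABB
2) BBBABBB
3) BBBBABBBB
4) BBBBBABBBBB
5) BBBBBBABBBBBB
6) BBBBBBBABBBBBBB
7) BBBBBBBBABBBBBBBB
8) BBBBBBBBBABBBBBBBBB
9) BBBBBBBBBBABBBBBBBBBB

20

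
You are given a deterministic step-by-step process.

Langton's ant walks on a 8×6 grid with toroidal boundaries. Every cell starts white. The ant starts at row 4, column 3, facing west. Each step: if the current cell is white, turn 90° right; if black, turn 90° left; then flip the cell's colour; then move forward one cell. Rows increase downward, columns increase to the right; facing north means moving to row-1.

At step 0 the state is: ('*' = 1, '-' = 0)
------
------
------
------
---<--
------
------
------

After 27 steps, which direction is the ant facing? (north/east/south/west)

[0] ------
------
------
------
---<--
------
------
------
[1] ------
------
------
---^--
---*--
------
------
------
[2] ------
------
------
---*>-
---*--
------
------
------
[3] ------
------
------
---**-
---*v-
------
------
------
[4] ------
------
------
---**-
---<*-
------
------
------
[5] ------
------
------
---**-
----*-
---v--
------
------
[6] ------
------
------
---**-
----*-
--<*--
------
------
[7] ------
------
------
---**-
--^-*-
--**--
------
------
[8] ------
------
------
---**-
--*>*-
--**--
------
------
[9] ------
------
------
---**-
--***-
--*v--
------
------
[10] ------
------
------
---**-
--***-
--*->-
------
------
[11] ------
------
------
---**-
--***-
--*-*-
----v-
------
[12] ------
------
------
---**-
--***-
--*-*-
---<*-
------
[13] ------
------
------
---**-
--***-
--*^*-
---**-
------
[14] ------
------
------
---**-
--***-
--**>-
---**-
------
[15] ------
------
------
---**-
--**^-
--**--
---**-
------
[16] ------
------
------
---**-
--*<--
--**--
---**-
------
[17] ------
------
------
---**-
--*---
--*v--
---**-
------
[18] ------
------
------
---**-
--*---
--*->-
---**-
------
[19] ------
------
------
---**-
--*---
--*-*-
---*v-
------
[20] ------
------
------
---**-
--*---
--*-*-
---*->
------
[21] ------
------
------
---**-
--*---
--*-*-
---*-*
-----v
[22] ------
------
------
---**-
--*---
--*-*-
---*-*
----<*
[23] ------
------
------
---**-
--*---
--*-*-
---*^*
----**
[24] ------
------
------
---**-
--*---
--*-*-
---**>
----**
[25] ------
------
------
---**-
--*---
--*-*^
---**-
----**
[26] ------
------
------
---**-
--*---
>-*-**
---**-
----**
[27] ------
------
------
---**-
--*---
*-*-**
v--**-
----**

south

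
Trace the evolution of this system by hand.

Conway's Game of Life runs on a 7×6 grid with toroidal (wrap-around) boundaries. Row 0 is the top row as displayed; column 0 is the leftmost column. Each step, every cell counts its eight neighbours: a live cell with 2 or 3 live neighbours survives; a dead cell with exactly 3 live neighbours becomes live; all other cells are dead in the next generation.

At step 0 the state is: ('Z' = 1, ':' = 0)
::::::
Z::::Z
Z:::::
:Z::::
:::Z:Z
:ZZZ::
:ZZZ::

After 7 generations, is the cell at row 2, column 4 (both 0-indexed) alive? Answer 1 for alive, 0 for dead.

1

step 0: ::::::
Z::::Z
Z:::::
:Z::::
:::Z:Z
:ZZZ::
:ZZZ::
step 1: ZZZ:::
Z::::Z
ZZ:::Z
Z:::::
ZZ:ZZ:
ZZ::::
:Z:Z::
step 2: ::Z::Z
::Z:::
:Z::::
::Z:Z:
::Z:::
:::ZZZ
::::::
step 3: ::::::
:ZZ:::
:ZZZ::
:ZZZ::
::Z::Z
:::ZZ:
:::Z:Z
step 4: ::Z:::
:Z:Z::
Z:::::
Z:::Z:
:Z::::
::ZZ:Z
:::Z::
step 5: ::ZZ::
:ZZ:::
ZZ:::Z
ZZ:::Z
ZZZZZZ
::ZZZ:
:::ZZ:
step 6: :Z::Z:
:::Z::
:::::Z
:::Z::
::::::
Z:::::
::::::
step 7: ::::::
::::Z:
::::Z:
::::::
::::::
::::::
::::::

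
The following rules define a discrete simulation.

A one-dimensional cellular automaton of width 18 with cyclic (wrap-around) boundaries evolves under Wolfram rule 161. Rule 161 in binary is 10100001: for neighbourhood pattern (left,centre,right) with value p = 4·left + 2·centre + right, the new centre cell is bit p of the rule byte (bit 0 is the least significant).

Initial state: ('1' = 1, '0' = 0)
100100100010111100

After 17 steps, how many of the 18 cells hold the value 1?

[0] 100100100010111100
[1] 000000001001011000
[2] 111111100000100011
[3] 111111001110001001
[4] 111110000100100000
[5] 011100110000001110
[6] 001000000111100100
[7] 100011110011000001
[8] 001001100000011100
[9] 100000001111001001
[10] 001111100110000000
[11] 100111000000111111
[12] 000010011110011111
[13] 011000001100001110
[14] 000011100001100100
[15] 111001001100000001
[16] 110000000001111100
[17] 000111111100111000

10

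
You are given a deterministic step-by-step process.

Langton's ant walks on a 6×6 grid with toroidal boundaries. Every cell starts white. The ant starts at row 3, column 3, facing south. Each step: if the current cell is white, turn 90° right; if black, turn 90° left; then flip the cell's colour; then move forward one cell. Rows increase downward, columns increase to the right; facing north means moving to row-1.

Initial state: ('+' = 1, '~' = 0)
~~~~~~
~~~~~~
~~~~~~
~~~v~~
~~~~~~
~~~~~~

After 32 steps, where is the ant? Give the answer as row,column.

[0] ~~~~~~
~~~~~~
~~~~~~
~~~v~~
~~~~~~
~~~~~~
[1] ~~~~~~
~~~~~~
~~~~~~
~~<+~~
~~~~~~
~~~~~~
[2] ~~~~~~
~~~~~~
~~^~~~
~~++~~
~~~~~~
~~~~~~
[3] ~~~~~~
~~~~~~
~~+>~~
~~++~~
~~~~~~
~~~~~~
[4] ~~~~~~
~~~~~~
~~++~~
~~+v~~
~~~~~~
~~~~~~
[5] ~~~~~~
~~~~~~
~~++~~
~~+~>~
~~~~~~
~~~~~~
[6] ~~~~~~
~~~~~~
~~++~~
~~+~+~
~~~~v~
~~~~~~
[7] ~~~~~~
~~~~~~
~~++~~
~~+~+~
~~~<+~
~~~~~~
[8] ~~~~~~
~~~~~~
~~++~~
~~+^+~
~~~++~
~~~~~~
[9] ~~~~~~
~~~~~~
~~++~~
~~++>~
~~~++~
~~~~~~
[10] ~~~~~~
~~~~~~
~~++^~
~~++~~
~~~++~
~~~~~~
[11] ~~~~~~
~~~~~~
~~+++>
~~++~~
~~~++~
~~~~~~
[12] ~~~~~~
~~~~~~
~~++++
~~++~v
~~~++~
~~~~~~
[13] ~~~~~~
~~~~~~
~~++++
~~++<+
~~~++~
~~~~~~
[14] ~~~~~~
~~~~~~
~~++^+
~~++++
~~~++~
~~~~~~
[15] ~~~~~~
~~~~~~
~~+<~+
~~++++
~~~++~
~~~~~~
[16] ~~~~~~
~~~~~~
~~+~~+
~~+v++
~~~++~
~~~~~~
[17] ~~~~~~
~~~~~~
~~+~~+
~~+~>+
~~~++~
~~~~~~
[18] ~~~~~~
~~~~~~
~~+~^+
~~+~~+
~~~++~
~~~~~~
[19] ~~~~~~
~~~~~~
~~+~+>
~~+~~+
~~~++~
~~~~~~
[20] ~~~~~~
~~~~~^
~~+~+~
~~+~~+
~~~++~
~~~~~~
[21] ~~~~~~
>~~~~+
~~+~+~
~~+~~+
~~~++~
~~~~~~
[22] ~~~~~~
+~~~~+
v~+~+~
~~+~~+
~~~++~
~~~~~~
[23] ~~~~~~
+~~~~+
+~+~+<
~~+~~+
~~~++~
~~~~~~
[24] ~~~~~~
+~~~~^
+~+~++
~~+~~+
~~~++~
~~~~~~
[25] ~~~~~~
+~~~<~
+~+~++
~~+~~+
~~~++~
~~~~~~
[26] ~~~~^~
+~~~+~
+~+~++
~~+~~+
~~~++~
~~~~~~
[27] ~~~~+>
+~~~+~
+~+~++
~~+~~+
~~~++~
~~~~~~
[28] ~~~~++
+~~~+v
+~+~++
~~+~~+
~~~++~
~~~~~~
[29] ~~~~++
+~~~<+
+~+~++
~~+~~+
~~~++~
~~~~~~
[30] ~~~~++
+~~~~+
+~+~v+
~~+~~+
~~~++~
~~~~~~
[31] ~~~~++
+~~~~+
+~+~~>
~~+~~+
~~~++~
~~~~~~
[32] ~~~~++
+~~~~^
+~+~~~
~~+~~+
~~~++~
~~~~~~

1,5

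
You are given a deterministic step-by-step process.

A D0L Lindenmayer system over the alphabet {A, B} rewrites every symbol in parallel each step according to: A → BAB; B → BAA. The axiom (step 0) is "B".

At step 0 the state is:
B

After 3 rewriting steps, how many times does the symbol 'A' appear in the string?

t=0: B
t=1: BAA
t=2: BAABABBAB
t=3: BAABABBABBAABABBAABAABABBAA

14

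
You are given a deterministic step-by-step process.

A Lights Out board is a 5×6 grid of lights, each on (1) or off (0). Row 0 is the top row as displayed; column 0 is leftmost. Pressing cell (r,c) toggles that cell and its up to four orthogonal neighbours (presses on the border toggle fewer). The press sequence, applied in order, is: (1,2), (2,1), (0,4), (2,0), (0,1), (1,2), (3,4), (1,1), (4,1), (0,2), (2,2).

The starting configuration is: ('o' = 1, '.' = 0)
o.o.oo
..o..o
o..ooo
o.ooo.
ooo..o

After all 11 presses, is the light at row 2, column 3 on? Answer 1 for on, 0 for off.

0

0) o.o.oo
..o..o
o..ooo
o.ooo.
ooo..o
1) o...oo
.o.o.o
o.oooo
o.ooo.
ooo..o
2) o...oo
...o.o
.o.ooo
ooooo.
ooo..o
3) o..o..
...ooo
.o.ooo
ooooo.
ooo..o
4) o..o..
o..ooo
o..ooo
.oooo.
ooo..o
5) .ooo..
oo.ooo
o..ooo
.oooo.
ooo..o
6) .o.o..
o.o.oo
o.oooo
.oooo.
ooo..o
7) .o.o..
o.o.oo
o.oo.o
.oo..o
ooo.oo
8) ...o..
.o..oo
oooo.o
.oo..o
ooo.oo
9) ...o..
.o..oo
oooo.o
..o..o
....oo
10) .oo...
.oo.oo
oooo.o
..o..o
....oo
11) .oo...
.o..oo
o....o
.....o
....oo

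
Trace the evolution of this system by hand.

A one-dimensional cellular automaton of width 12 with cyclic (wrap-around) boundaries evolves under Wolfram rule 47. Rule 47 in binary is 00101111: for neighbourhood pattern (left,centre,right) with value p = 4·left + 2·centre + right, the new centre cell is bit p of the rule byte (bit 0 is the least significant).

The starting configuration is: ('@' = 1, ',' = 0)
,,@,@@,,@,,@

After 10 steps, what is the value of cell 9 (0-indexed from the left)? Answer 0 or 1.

k=0  ,,@,@@,,@,,@
k=1  ,@@@@,,@@,@@
k=2  @@,,,,@@,@@,
k=3  @,,@@@@,@@,@
k=4  ,,@@,,,@@,@@
k=5  ,@@,,@@@,@@,
k=6  @@,,@@,,@@,,
k=7  @,,@@,,@@,,@
k=8  ,,@@,,@@,,@@
k=9  ,@@,,@@,,@@,
k=10  @@,,@@,,@@,,

1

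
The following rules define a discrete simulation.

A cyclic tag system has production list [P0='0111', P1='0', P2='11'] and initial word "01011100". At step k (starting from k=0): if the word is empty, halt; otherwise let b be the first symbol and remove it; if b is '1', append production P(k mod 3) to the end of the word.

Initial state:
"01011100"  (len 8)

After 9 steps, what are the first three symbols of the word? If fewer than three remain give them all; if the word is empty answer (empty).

011

step 0: "01011100"  (len 8)
step 1: "1011100"  (len 7)
step 2: "0111000"  (len 7)
step 3: "111000"  (len 6)
step 4: "110000111"  (len 9)
step 5: "100001110"  (len 9)
step 6: "0000111011"  (len 10)
step 7: "000111011"  (len 9)
step 8: "00111011"  (len 8)
step 9: "0111011"  (len 7)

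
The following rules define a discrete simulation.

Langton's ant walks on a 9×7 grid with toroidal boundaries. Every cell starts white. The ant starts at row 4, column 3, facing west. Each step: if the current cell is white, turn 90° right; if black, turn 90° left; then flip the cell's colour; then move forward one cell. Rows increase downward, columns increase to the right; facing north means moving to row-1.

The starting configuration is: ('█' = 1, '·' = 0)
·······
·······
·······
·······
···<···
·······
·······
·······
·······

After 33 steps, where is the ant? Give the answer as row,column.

5,5

[0] ·······
·······
·······
·······
···<···
·······
·······
·······
·······
[1] ·······
·······
·······
···^···
···█···
·······
·······
·······
·······
[2] ·······
·······
·······
···█>··
···█···
·······
·······
·······
·······
[3] ·······
·······
·······
···██··
···█v··
·······
·······
·······
·······
[4] ·······
·······
·······
···██··
···<█··
·······
·······
·······
·······
[5] ·······
·······
·······
···██··
····█··
···v···
·······
·······
·······
[6] ·······
·······
·······
···██··
····█··
··<█···
·······
·······
·······
[7] ·······
·······
·······
···██··
··^·█··
··██···
·······
·······
·······
[8] ·······
·······
·······
···██··
··█>█··
··██···
·······
·······
·······
[9] ·······
·······
·······
···██··
··███··
··█v···
·······
·······
·······
[10] ·······
·······
·······
···██··
··███··
··█·>··
·······
·······
·······
[11] ·······
·······
·······
···██··
··███··
··█·█··
····v··
·······
·······
[12] ·······
·······
·······
···██··
··███··
··█·█··
···<█··
·······
·······
[13] ·······
·······
·······
···██··
··███··
··█^█··
···██··
·······
·······
[14] ·······
·······
·······
···██··
··███··
··██>··
···██··
·······
·······
[15] ·······
·······
·······
···██··
··██^··
··██···
···██··
·······
·······
[16] ·······
·······
·······
···██··
··█<···
··██···
···██··
·······
·······
[17] ·······
·······
·······
···██··
··█····
··█v···
···██··
·······
·······
[18] ·······
·······
·······
···██··
··█····
··█·>··
···██··
·······
·······
[19] ·······
·······
·······
···██··
··█····
··█·█··
···█v··
·······
·······
[20] ·······
·······
·······
···██··
··█····
··█·█··
···█·>·
·······
·······
[21] ·······
·······
·······
···██··
··█····
··█·█··
···█·█·
·····v·
·······
[22] ·······
·······
·······
···██··
··█····
··█·█··
···█·█·
····<█·
·······
[23] ·······
·······
·······
···██··
··█····
··█·█··
···█^█·
····██·
·······
[24] ·······
·······
·······
···██··
··█····
··█·█··
···██>·
····██·
·······
[25] ·······
·······
·······
···██··
··█····
··█·█^·
···██··
····██·
·······
[26] ·······
·······
·······
···██··
··█····
··█·██>
···██··
····██·
·······
[27] ·······
·······
·······
···██··
··█····
··█·███
···██·v
····██·
·······
[28] ·······
·······
·······
···██··
··█····
··█·███
···██<█
····██·
·······
[29] ·······
·······
·······
···██··
··█····
··█·█^█
···████
····██·
·······
[30] ·······
·······
·······
···██··
··█····
··█·<·█
···████
····██·
·······
[31] ·······
·······
·······
···██··
··█····
··█···█
···█v██
····██·
·······
[32] ·······
·······
·······
···██··
··█····
··█···█
···█·>█
····██·
·······
[33] ·······
·······
·······
···██··
··█····
··█··^█
···█··█
····██·
·······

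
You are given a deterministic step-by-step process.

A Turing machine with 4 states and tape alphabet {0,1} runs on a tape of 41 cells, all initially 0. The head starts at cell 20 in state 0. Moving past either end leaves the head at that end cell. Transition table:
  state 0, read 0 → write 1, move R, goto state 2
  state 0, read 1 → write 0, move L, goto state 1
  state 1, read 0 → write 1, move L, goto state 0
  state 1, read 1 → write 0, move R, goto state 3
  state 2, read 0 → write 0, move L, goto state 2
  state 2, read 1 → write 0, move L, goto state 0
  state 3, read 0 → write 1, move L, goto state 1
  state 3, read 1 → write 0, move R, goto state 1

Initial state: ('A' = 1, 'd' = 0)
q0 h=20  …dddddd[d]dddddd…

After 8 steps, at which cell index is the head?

t=0: q0 h=20  …dddddd[d]dddddd…
t=1: q2 h=21  …dddddA[d]dddddd…
t=2: q2 h=20  …dddddd[A]dddddd…
t=3: q0 h=19  …dddddd[d]dddddd…
t=4: q2 h=20  …dddddA[d]dddddd…
t=5: q2 h=19  …dddddd[A]dddddd…
t=6: q0 h=18  …dddddd[d]dddddd…
t=7: q2 h=19  …dddddA[d]dddddd…
t=8: q2 h=18  …dddddd[A]dddddd…

18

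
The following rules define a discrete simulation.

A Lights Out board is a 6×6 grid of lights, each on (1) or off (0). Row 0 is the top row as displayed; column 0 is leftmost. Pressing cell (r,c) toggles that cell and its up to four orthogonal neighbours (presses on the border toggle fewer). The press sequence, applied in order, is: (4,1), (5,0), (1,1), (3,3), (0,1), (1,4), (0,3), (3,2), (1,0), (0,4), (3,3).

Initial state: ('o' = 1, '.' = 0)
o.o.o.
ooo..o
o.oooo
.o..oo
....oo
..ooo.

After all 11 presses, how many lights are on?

k=0  o.o.o.
ooo..o
o.oooo
.o..oo
....oo
..ooo.
k=1  o.o.o.
ooo..o
o.oooo
....oo
ooo.oo
.oooo.
k=2  o.o.o.
ooo..o
o.oooo
....oo
.oo.oo
o.ooo.
k=3  ooo.o.
.....o
oooooo
....oo
.oo.oo
o.ooo.
k=4  ooo.o.
.....o
ooo.oo
..oo.o
.ooooo
o.ooo.
k=5  ....o.
.o...o
ooo.oo
..oo.o
.ooooo
o.ooo.
k=6  ......
.o.oo.
ooo..o
..oo.o
.ooooo
o.ooo.
k=7  ..ooo.
.o..o.
ooo..o
..oo.o
.ooooo
o.ooo.
k=8  ..ooo.
.o..o.
oo...o
.o...o
.o.ooo
o.ooo.
k=9  o.ooo.
o...o.
.o...o
.o...o
.o.ooo
o.ooo.
k=10  o.o..o
o.....
.o...o
.o...o
.o.ooo
o.ooo.
k=11  o.o..o
o.....
.o.o.o
.ooooo
.o..oo
o.ooo.

19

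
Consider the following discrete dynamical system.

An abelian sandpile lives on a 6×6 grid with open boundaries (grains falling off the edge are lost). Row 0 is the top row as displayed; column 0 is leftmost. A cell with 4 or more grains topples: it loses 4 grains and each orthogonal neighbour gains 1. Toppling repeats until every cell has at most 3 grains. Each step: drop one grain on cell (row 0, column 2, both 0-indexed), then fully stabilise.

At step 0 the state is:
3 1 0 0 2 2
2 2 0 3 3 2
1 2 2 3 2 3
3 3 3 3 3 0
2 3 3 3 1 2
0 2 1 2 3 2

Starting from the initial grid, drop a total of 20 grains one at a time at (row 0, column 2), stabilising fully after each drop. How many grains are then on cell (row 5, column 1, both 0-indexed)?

3

gen 0: 3 1 0 0 2 2
2 2 0 3 3 2
1 2 2 3 2 3
3 3 3 3 3 0
2 3 3 3 1 2
0 2 1 2 3 2
gen 1: 3 1 1 0 2 2
2 2 0 3 3 2
1 2 2 3 2 3
3 3 3 3 3 0
2 3 3 3 1 2
0 2 1 2 3 2
gen 2: 3 1 2 0 2 2
2 2 0 3 3 2
1 2 2 3 2 3
3 3 3 3 3 0
2 3 3 3 1 2
0 2 1 2 3 2
gen 3: 3 1 3 0 2 2
2 2 0 3 3 2
1 2 2 3 2 3
3 3 3 3 3 0
2 3 3 3 1 2
0 2 1 2 3 2
gen 4: 3 2 0 1 2 2
2 2 1 3 3 2
1 2 2 3 2 3
3 3 3 3 3 0
2 3 3 3 1 2
0 2 1 2 3 2
gen 5: 3 2 1 1 2 2
2 2 1 3 3 2
1 2 2 3 2 3
3 3 3 3 3 0
2 3 3 3 1 2
0 2 1 2 3 2
gen 6: 3 2 2 1 2 2
2 2 1 3 3 2
1 2 2 3 2 3
3 3 3 3 3 0
2 3 3 3 1 2
0 2 1 2 3 2
gen 7: 3 2 3 1 2 2
2 2 1 3 3 2
1 2 2 3 2 3
3 3 3 3 3 0
2 3 3 3 1 2
0 2 1 2 3 2
gen 8: 3 3 0 2 2 2
2 2 2 3 3 2
1 2 2 3 2 3
3 3 3 3 3 0
2 3 3 3 1 2
0 2 1 2 3 2
gen 9: 3 3 1 2 2 2
2 2 2 3 3 2
1 2 2 3 2 3
3 3 3 3 3 0
2 3 3 3 1 2
0 2 1 2 3 2
gen 10: 3 3 2 2 2 2
2 2 2 3 3 2
1 2 2 3 2 3
3 3 3 3 3 0
2 3 3 3 1 2
0 2 1 2 3 2
gen 11: 3 3 3 2 2 2
2 2 2 3 3 2
1 2 2 3 2 3
3 3 3 3 3 0
2 3 3 3 1 2
0 2 1 2 3 2
gen 12: 0 1 1 3 2 2
3 3 3 3 3 2
1 2 2 3 2 3
3 3 3 3 3 0
2 3 3 3 1 2
0 2 1 2 3 2
gen 13: 0 1 2 3 2 2
3 3 3 3 3 2
1 2 2 3 2 3
3 3 3 3 3 0
2 3 3 3 1 2
0 2 1 2 3 2
gen 14: 0 1 3 3 2 2
3 3 3 3 3 2
1 2 2 3 2 3
3 3 3 3 3 0
2 3 3 3 1 2
0 2 1 2 3 2
gen 15: 1 3 2 2 1 0
1 2 3 3 3 1
0 2 2 3 2 1
2 3 3 3 1 2
0 2 2 1 3 2
1 3 2 3 3 2
gen 16: 1 3 3 2 1 0
1 2 3 3 3 1
0 2 2 3 2 1
2 3 3 3 1 2
0 2 2 1 3 2
1 3 2 3 3 2
gen 17: 2 1 3 0 3 0
2 1 3 3 1 2
1 1 2 3 0 2
3 1 2 1 3 2
0 3 3 2 3 2
1 3 2 3 3 2
gen 18: 2 2 1 2 3 0
2 2 2 1 2 2
1 2 0 1 1 2
3 1 3 2 3 2
0 3 3 2 3 2
1 3 2 3 3 2
gen 19: 2 2 2 2 3 0
2 2 2 1 2 2
1 2 0 1 1 2
3 1 3 2 3 2
0 3 3 2 3 2
1 3 2 3 3 2
gen 20: 2 2 3 2 3 0
2 2 2 1 2 2
1 2 0 1 1 2
3 1 3 2 3 2
0 3 3 2 3 2
1 3 2 3 3 2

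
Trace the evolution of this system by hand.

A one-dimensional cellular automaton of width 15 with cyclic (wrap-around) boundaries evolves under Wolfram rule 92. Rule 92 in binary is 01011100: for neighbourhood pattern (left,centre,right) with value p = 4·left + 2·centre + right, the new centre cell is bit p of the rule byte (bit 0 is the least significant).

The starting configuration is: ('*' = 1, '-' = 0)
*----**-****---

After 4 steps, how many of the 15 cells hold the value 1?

9

k=0  *----**-****---
k=1  **---**-*--**--
k=2  ***--**-**-***-
k=3  *-**-**-**-*-*-
k=4  *-**-**-**-*-*-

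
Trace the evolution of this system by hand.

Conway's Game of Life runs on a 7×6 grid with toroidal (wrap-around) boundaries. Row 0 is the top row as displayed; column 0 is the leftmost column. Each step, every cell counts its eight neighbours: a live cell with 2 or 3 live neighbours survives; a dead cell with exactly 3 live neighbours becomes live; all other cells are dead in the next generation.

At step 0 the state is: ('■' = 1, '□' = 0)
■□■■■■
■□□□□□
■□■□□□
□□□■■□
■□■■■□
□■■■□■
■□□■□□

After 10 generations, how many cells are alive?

step 0: ■□■■■■
■□□□□□
■□■□□□
□□□■■□
■□■■■□
□■■■□■
■□□■□□
step 1: ■□■■■□
■□■□■□
□■□■□■
□□□□■□
■□□□□□
□□□□□■
□□□□□□
step 2: □□■□■□
■□□□□□
■■■■□■
■□□□■■
□□□□□■
□□□□□□
□□□■■■
step 3: □□□□■□
■□□□■□
□□■■□□
□□■■□□
■□□□■■
□□□□□■
□□□■■■
step 4: □□□□□□
□□□□■■
□■■□■□
□■■□□■
■□□■■■
□□□■□□
□□□■□■
step 5: □□□□□■
□□□■■■
□■■□■□
□□□□□□
■■□■□■
■□■■□□
□□□□■□
step 6: □□□■□■
■□■■□■
□□■□■■
□□□■■■
■■□■■■
■□■■□□
□□□■■■
step 7: □□□□□□
■■■□□□
□■■□□□
□■□□□□
□■□□□□
□□□□□□
■□□□□■
step 8: □□□□□■
■□■□□□
□□□□□□
■■□□□□
□□□□□□
■□□□□□
□□□□□□
step 9: □□□□□□
□□□□□□
■□□□□□
□□□□□□
■■□□□□
□□□□□□
□□□□□□
step 10: □□□□□□
□□□□□□
□□□□□□
■■□□□□
□□□□□□
□□□□□□
□□□□□□

2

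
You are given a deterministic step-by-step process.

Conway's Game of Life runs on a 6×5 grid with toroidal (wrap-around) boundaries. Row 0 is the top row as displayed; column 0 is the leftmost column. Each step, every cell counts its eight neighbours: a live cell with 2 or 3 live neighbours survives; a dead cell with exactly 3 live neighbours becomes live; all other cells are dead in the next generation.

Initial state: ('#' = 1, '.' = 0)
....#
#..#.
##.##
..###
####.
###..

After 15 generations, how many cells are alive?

3

k=0  ....#
#..#.
##.##
..###
####.
###..
k=1  ..###
.###.
.#...
.....
.....
.....
k=2  .#..#
##..#
.#...
.....
.....
...#.
k=3  .####
.##.#
.#...
.....
.....
.....
k=4  .#..#
....#
###..
.....
.....
..##.
k=5  #.#.#
..###
##...
.#...
.....
..##.
k=6  #....
..#..
##.##
##...
..#..
.####
k=7  #...#
..##.
...##
...#.
....#
#####
k=8  .....
#.#..
....#
...#.
.#...
.##..
k=9  ..#..
.....
...##
.....
.#...
.##..
k=10  .##..
...#.
.....
.....
.##..
.##..
k=11  .#.#.
..#..
.....
.....
.##..
#..#.
k=12  .#.##
..#..
.....
.....
.##..
#..##
k=13  .#...
..##.
.....
.....
#####
.....
k=14  ..#..
..#..
.....
#####
#####
...##
k=15  ..#..
.....
#...#
.....
.....
.....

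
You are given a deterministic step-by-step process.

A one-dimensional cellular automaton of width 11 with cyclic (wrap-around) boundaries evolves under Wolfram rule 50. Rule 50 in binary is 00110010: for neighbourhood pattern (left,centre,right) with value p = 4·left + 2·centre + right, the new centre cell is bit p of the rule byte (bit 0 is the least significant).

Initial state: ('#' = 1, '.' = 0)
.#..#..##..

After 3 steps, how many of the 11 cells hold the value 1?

step 0: .#..#..##..
step 1: #.##.##..#.
step 2: .#..#..##.#
step 3: #.##.##..#.

6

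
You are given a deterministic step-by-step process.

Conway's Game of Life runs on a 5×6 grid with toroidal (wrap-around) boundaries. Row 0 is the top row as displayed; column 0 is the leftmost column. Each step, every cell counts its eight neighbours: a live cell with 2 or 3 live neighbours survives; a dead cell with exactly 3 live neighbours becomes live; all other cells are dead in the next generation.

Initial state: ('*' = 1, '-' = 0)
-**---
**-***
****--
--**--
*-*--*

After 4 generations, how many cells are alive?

t=0: -**---
**-***
****--
--**--
*-*--*
t=1: ------
----**
------
----**
*-----
t=2: -----*
------
------
-----*
-----*
t=3: ------
------
------
------
*---**
t=4: -----*
------
------
-----*
-----*

3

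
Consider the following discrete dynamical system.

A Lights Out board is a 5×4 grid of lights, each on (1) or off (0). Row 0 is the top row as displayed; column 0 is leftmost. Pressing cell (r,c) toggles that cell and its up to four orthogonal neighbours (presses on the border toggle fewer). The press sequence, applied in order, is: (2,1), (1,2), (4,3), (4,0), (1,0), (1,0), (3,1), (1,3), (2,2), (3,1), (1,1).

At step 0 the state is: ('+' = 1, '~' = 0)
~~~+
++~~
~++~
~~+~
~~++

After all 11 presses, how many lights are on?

8

k=0  ~~~+
++~~
~++~
~~+~
~~++
k=1  ~~~+
+~~~
+~~~
~++~
~~++
k=2  ~~++
++++
+~+~
~++~
~~++
k=3  ~~++
++++
+~+~
~+++
~~~~
k=4  ~~++
++++
+~+~
++++
++~~
k=5  +~++
~~++
~~+~
++++
++~~
k=6  ~~++
++++
+~+~
++++
++~~
k=7  ~~++
++++
+++~
~~~+
+~~~
k=8  ~~+~
++~~
++++
~~~+
+~~~
k=9  ~~+~
+++~
+~~~
~~++
+~~~
k=10  ~~+~
+++~
++~~
++~+
++~~
k=11  ~++~
~~~~
+~~~
++~+
++~~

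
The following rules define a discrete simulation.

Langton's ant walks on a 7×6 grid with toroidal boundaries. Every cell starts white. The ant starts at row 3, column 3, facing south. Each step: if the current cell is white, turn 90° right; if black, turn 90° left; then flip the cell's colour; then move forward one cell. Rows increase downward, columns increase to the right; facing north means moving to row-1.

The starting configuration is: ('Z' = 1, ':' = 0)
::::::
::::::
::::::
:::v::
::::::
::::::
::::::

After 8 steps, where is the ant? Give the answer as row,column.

k=0  ::::::
::::::
::::::
:::v::
::::::
::::::
::::::
k=1  ::::::
::::::
::::::
::<Z::
::::::
::::::
::::::
k=2  ::::::
::::::
::^:::
::ZZ::
::::::
::::::
::::::
k=3  ::::::
::::::
::Z>::
::ZZ::
::::::
::::::
::::::
k=4  ::::::
::::::
::ZZ::
::Zv::
::::::
::::::
::::::
k=5  ::::::
::::::
::ZZ::
::Z:>:
::::::
::::::
::::::
k=6  ::::::
::::::
::ZZ::
::Z:Z:
::::v:
::::::
::::::
k=7  ::::::
::::::
::ZZ::
::Z:Z:
:::<Z:
::::::
::::::
k=8  ::::::
::::::
::ZZ::
::Z^Z:
:::ZZ:
::::::
::::::

3,3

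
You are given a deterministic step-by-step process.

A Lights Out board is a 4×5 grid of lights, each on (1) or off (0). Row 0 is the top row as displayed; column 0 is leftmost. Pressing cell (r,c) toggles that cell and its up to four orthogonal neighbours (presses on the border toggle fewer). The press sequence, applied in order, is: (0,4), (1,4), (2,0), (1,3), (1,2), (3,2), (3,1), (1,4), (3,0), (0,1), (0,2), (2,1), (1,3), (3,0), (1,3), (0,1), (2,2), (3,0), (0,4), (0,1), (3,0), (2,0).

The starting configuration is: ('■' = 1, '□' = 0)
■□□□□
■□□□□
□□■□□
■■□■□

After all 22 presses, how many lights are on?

gen 0: ■□□□□
■□□□□
□□■□□
■■□■□
gen 1: ■□□■■
■□□□■
□□■□□
■■□■□
gen 2: ■□□■□
■□□■□
□□■□■
■■□■□
gen 3: ■□□■□
□□□■□
■■■□■
□■□■□
gen 4: ■□□□□
□□■□■
■■■■■
□■□■□
gen 5: ■□■□□
□■□■■
■■□■■
□■□■□
gen 6: ■□■□□
□■□■■
■■■■■
□□■□□
gen 7: ■□■□□
□■□■■
■□■■■
■■□□□
gen 8: ■□■□■
□■□□□
■□■■□
■■□□□
gen 9: ■□■□■
□■□□□
□□■■□
□□□□□
gen 10: □■□□■
□□□□□
□□■■□
□□□□□
gen 11: □□■■■
□□■□□
□□■■□
□□□□□
gen 12: □□■■■
□■■□□
■■□■□
□■□□□
gen 13: □□■□■
□■□■■
■■□□□
□■□□□
gen 14: □□■□■
□■□■■
□■□□□
■□□□□
gen 15: □□■■■
□■■□□
□■□■□
■□□□□
gen 16: ■■□■■
□□■□□
□■□■□
■□□□□
gen 17: ■■□■■
□□□□□
□□■□□
■□■□□
gen 18: ■■□■■
□□□□□
■□■□□
□■■□□
gen 19: ■■□□□
□□□□■
■□■□□
□■■□□
gen 20: □□■□□
□■□□■
■□■□□
□■■□□
gen 21: □□■□□
□■□□■
□□■□□
■□■□□
gen 22: □□■□□
■■□□■
■■■□□
□□■□□

8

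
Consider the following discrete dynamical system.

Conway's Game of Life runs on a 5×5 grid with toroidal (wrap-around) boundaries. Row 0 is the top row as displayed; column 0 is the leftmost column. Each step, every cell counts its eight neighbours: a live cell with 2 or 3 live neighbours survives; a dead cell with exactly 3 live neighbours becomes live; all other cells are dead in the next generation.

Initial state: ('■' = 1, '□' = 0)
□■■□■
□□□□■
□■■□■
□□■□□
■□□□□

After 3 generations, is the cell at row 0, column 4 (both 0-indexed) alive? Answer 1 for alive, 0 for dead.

gen 0: □■■□■
□□□□■
□■■□■
□□■□□
■□□□□
gen 1: □■□■■
□□□□■
■■■□□
■□■■□
■□■■□
gen 2: □■□□□
□□□□■
■□■□□
■□□□□
■□□□□
gen 3: ■□□□□
■■□□□
■■□□■
■□□□■
■■□□□

0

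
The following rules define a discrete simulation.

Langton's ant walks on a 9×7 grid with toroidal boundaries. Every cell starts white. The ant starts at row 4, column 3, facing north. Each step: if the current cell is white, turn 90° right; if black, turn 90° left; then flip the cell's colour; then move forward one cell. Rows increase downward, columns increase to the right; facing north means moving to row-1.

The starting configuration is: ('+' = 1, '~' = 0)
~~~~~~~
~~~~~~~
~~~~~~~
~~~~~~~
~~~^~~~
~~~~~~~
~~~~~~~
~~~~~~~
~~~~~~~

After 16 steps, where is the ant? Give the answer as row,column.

0) ~~~~~~~
~~~~~~~
~~~~~~~
~~~~~~~
~~~^~~~
~~~~~~~
~~~~~~~
~~~~~~~
~~~~~~~
1) ~~~~~~~
~~~~~~~
~~~~~~~
~~~~~~~
~~~+>~~
~~~~~~~
~~~~~~~
~~~~~~~
~~~~~~~
2) ~~~~~~~
~~~~~~~
~~~~~~~
~~~~~~~
~~~++~~
~~~~v~~
~~~~~~~
~~~~~~~
~~~~~~~
3) ~~~~~~~
~~~~~~~
~~~~~~~
~~~~~~~
~~~++~~
~~~<+~~
~~~~~~~
~~~~~~~
~~~~~~~
4) ~~~~~~~
~~~~~~~
~~~~~~~
~~~~~~~
~~~^+~~
~~~++~~
~~~~~~~
~~~~~~~
~~~~~~~
5) ~~~~~~~
~~~~~~~
~~~~~~~
~~~~~~~
~~<~+~~
~~~++~~
~~~~~~~
~~~~~~~
~~~~~~~
6) ~~~~~~~
~~~~~~~
~~~~~~~
~~^~~~~
~~+~+~~
~~~++~~
~~~~~~~
~~~~~~~
~~~~~~~
7) ~~~~~~~
~~~~~~~
~~~~~~~
~~+>~~~
~~+~+~~
~~~++~~
~~~~~~~
~~~~~~~
~~~~~~~
8) ~~~~~~~
~~~~~~~
~~~~~~~
~~++~~~
~~+v+~~
~~~++~~
~~~~~~~
~~~~~~~
~~~~~~~
9) ~~~~~~~
~~~~~~~
~~~~~~~
~~++~~~
~~<++~~
~~~++~~
~~~~~~~
~~~~~~~
~~~~~~~
10) ~~~~~~~
~~~~~~~
~~~~~~~
~~++~~~
~~~++~~
~~v++~~
~~~~~~~
~~~~~~~
~~~~~~~
11) ~~~~~~~
~~~~~~~
~~~~~~~
~~++~~~
~~~++~~
~<+++~~
~~~~~~~
~~~~~~~
~~~~~~~
12) ~~~~~~~
~~~~~~~
~~~~~~~
~~++~~~
~^~++~~
~++++~~
~~~~~~~
~~~~~~~
~~~~~~~
13) ~~~~~~~
~~~~~~~
~~~~~~~
~~++~~~
~+>++~~
~++++~~
~~~~~~~
~~~~~~~
~~~~~~~
14) ~~~~~~~
~~~~~~~
~~~~~~~
~~++~~~
~++++~~
~+v++~~
~~~~~~~
~~~~~~~
~~~~~~~
15) ~~~~~~~
~~~~~~~
~~~~~~~
~~++~~~
~++++~~
~+~>+~~
~~~~~~~
~~~~~~~
~~~~~~~
16) ~~~~~~~
~~~~~~~
~~~~~~~
~~++~~~
~++^+~~
~+~~+~~
~~~~~~~
~~~~~~~
~~~~~~~

4,3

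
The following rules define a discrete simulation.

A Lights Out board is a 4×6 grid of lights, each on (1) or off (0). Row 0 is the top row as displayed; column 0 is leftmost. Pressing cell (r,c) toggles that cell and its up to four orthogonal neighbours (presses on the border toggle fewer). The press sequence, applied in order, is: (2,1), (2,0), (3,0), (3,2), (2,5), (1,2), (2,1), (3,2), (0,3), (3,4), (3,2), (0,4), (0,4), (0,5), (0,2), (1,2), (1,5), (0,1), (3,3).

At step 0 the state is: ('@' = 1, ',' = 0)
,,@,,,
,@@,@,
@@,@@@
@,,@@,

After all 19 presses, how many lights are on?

t=0: ,,@,,,
,@@,@,
@@,@@@
@,,@@,
t=1: ,,@,,,
,,@,@,
,,@@@@
@@,@@,
t=2: ,,@,,,
@,@,@,
@@@@@@
,@,@@,
t=3: ,,@,,,
@,@,@,
,@@@@@
@,,@@,
t=4: ,,@,,,
@,@,@,
,@,@@@
@@@,@,
t=5: ,,@,,,
@,@,@@
,@,@,,
@@@,@@
t=6: ,,,,,,
@@,@@@
,@@@,,
@@@,@@
t=7: ,,,,,,
@,,@@@
@,,@,,
@,@,@@
t=8: ,,,,,,
@,,@@@
@,@@,,
@@,@@@
t=9: ,,@@@,
@,,,@@
@,@@,,
@@,@@@
t=10: ,,@@@,
@,,,@@
@,@@@,
@@,,,,
t=11: ,,@@@,
@,,,@@
@,,@@,
@,@@,,
t=12: ,,@,,@
@,,,,@
@,,@@,
@,@@,,
t=13: ,,@@@,
@,,,@@
@,,@@,
@,@@,,
t=14: ,,@@,@
@,,,@,
@,,@@,
@,@@,,
t=15: ,@,,,@
@,@,@,
@,,@@,
@,@@,,
t=16: ,@@,,@
@@,@@,
@,@@@,
@,@@,,
t=17: ,@@,,,
@@,@,@
@,@@@@
@,@@,,
t=18: @,,,,,
@,,@,@
@,@@@@
@,@@,,
t=19: @,,,,,
@,,@,@
@,@,@@
@,,,@,

10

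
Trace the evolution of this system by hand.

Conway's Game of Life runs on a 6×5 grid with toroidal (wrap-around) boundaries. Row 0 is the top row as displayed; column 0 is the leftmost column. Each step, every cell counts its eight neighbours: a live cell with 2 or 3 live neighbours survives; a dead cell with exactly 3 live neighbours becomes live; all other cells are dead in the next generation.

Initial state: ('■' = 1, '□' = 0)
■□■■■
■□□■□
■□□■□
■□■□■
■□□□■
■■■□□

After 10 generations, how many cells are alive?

gen 0: ■□■■■
■□□■□
■□□■□
■□■□■
■□□□■
■■■□□
gen 1: □□□□□
■□□□□
■□■■□
□□□□□
□□■□□
□□■□□
gen 2: □□□□□
□■□□■
□■□□■
□■■■□
□□□□□
□□□□□
gen 3: □□□□□
□□□□□
□■□□■
■■■■□
□□■□□
□□□□□
gen 4: □□□□□
□□□□□
□■□■■
■□□■■
□□■■□
□□□□□
gen 5: □□□□□
□□□□□
□□■■□
■■□□□
□□■■□
□□□□□
gen 6: □□□□□
□□□□□
□■■□□
□■□□■
□■■□□
□□□□□
gen 7: □□□□□
□□□□□
■■■□□
□□□■□
■■■□□
□□□□□
gen 8: □□□□□
□■□□□
□■■□□
□□□■■
□■■□□
□■□□□
gen 9: □□□□□
□■■□□
■■■■□
■□□■□
■■■■□
□■■□□
gen 10: □□□□□
■□□■□
■□□■□
□□□□□
■□□■□
■□□■□

8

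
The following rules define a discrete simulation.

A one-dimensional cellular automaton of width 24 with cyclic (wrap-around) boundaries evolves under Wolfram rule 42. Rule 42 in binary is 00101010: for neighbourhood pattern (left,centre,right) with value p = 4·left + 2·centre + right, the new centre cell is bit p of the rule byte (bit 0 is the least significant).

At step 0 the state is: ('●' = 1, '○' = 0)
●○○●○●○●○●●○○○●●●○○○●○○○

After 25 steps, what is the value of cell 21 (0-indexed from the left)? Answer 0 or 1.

gen 0: ●○○●○●○●○●●○○○●●●○○○●○○○
gen 1: ○○●○●○●○●●○○○●●○○○○●○○○●
gen 2: ○●○●○●○●●○○○●●○○○○●○○○●○
gen 3: ●○●○●○●●○○○●●○○○○●○○○●○○
gen 4: ○●○●○●●○○○●●○○○○●○○○●○○●
gen 5: ●○●○●●○○○●●○○○○●○○○●○○●○
gen 6: ○●○●●○○○●●○○○○●○○○●○○●○●
gen 7: ●○●●○○○●●○○○○●○○○●○○●○●○
gen 8: ○●●○○○●●○○○○●○○○●○○●○●○●
gen 9: ●●○○○●●○○○○●○○○●○○●○●○●○
gen 10: ●○○○●●○○○○●○○○●○○●○●○●○●
gen 11: ○○○●●○○○○●○○○●○○●○●○●○●●
gen 12: ○○●●○○○○●○○○●○○●○●○●○●●○
gen 13: ○●●○○○○●○○○●○○●○●○●○●●○○
gen 14: ●●○○○○●○○○●○○●○●○●○●●○○○
gen 15: ●○○○○●○○○●○○●○●○●○●●○○○●
gen 16: ○○○○●○○○●○○●○●○●○●●○○○●●
gen 17: ○○○●○○○●○○●○●○●○●●○○○●●○
gen 18: ○○●○○○●○○●○●○●○●●○○○●●○○
gen 19: ○●○○○●○○●○●○●○●●○○○●●○○○
gen 20: ●○○○●○○●○●○●○●●○○○●●○○○○
gen 21: ○○○●○○●○●○●○●●○○○●●○○○○●
gen 22: ○○●○○●○●○●○●●○○○●●○○○○●○
gen 23: ○●○○●○●○●○●●○○○●●○○○○●○○
gen 24: ●○○●○●○●○●●○○○●●○○○○●○○○
gen 25: ○○●○●○●○●●○○○●●○○○○●○○○●

0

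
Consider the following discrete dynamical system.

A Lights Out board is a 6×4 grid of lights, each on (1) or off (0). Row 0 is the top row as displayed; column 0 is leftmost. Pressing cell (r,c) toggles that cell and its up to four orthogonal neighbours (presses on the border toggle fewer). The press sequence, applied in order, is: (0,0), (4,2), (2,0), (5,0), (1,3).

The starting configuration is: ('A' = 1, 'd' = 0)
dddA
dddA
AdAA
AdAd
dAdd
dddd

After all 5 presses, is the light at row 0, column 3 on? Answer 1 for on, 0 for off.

gen 0: dddA
dddA
AdAA
AdAd
dAdd
dddd
gen 1: AAdA
AddA
AdAA
AdAd
dAdd
dddd
gen 2: AAdA
AddA
AdAA
Addd
ddAA
ddAd
gen 3: AAdA
dddA
dAAA
dddd
ddAA
ddAd
gen 4: AAdA
dddA
dAAA
dddd
AdAA
AAAd
gen 5: AAdd
ddAd
dAAd
dddd
AdAA
AAAd

0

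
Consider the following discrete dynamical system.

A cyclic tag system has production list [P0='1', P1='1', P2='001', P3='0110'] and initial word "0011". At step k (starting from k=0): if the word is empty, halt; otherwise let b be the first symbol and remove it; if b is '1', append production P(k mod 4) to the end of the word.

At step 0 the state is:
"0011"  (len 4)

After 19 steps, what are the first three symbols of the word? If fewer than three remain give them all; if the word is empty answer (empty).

101

step 0: "0011"  (len 4)
step 1: "011"  (len 3)
step 2: "11"  (len 2)
step 3: "1001"  (len 4)
step 4: "0010110"  (len 7)
step 5: "010110"  (len 6)
step 6: "10110"  (len 5)
step 7: "0110001"  (len 7)
step 8: "110001"  (len 6)
step 9: "100011"  (len 6)
step 10: "000111"  (len 6)
step 11: "00111"  (len 5)
step 12: "0111"  (len 4)
step 13: "111"  (len 3)
step 14: "111"  (len 3)
step 15: "11001"  (len 5)
step 16: "10010110"  (len 8)
step 17: "00101101"  (len 8)
step 18: "0101101"  (len 7)
step 19: "101101"  (len 6)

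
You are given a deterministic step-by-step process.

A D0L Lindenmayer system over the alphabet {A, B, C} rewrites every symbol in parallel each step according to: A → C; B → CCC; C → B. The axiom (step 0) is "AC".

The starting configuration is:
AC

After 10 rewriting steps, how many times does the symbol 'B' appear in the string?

t=0: AC
t=1: CB
t=2: BCCC
t=3: CCCBBB
t=4: BBBCCCCCCCCC
t=5: CCCCCCCCCBBBBBBBBB
t=6: BBBBBBBBBCCCCCCCCCCCCCCCCCCCCCCCCCCC
t=7: CCCCCCCCCCCCCCCCCCCCCCCCCCCBBBBBBBBBBBBBBBBBBBBBBBBBBB
t=8: BBBBBBBBBBBBBBBBBBBBBBBBBBBCCCCCCCCCCCCCCCCCCCCCCCCCCCCCCCCCCCCCCCCCCCCCCCCCCCCCCCCCCCCCCCCCCCCCCCCCCCCCCCCC
t=9: CCCCCCCCCCCCCCCCCCCCCCCCCCCCCCCCCCCCCCCCCCCCCCCCCCCCCCCCCC…BBBBBBBBBBBBBBBBBBBBBBBBBBBBBBBBBBBBBBBBBBBBBBBBBBBBBBBBBB  (len 162)
t=10: BBBBBBBBBBBBBBBBBBBBBBBBBBBBBBBBBBBBBBBBBBBBBBBBBBBBBBBBBB…CCCCCCCCCCCCCCCCCCCCCCCCCCCCCCCCCCCCCCCCCCCCCCCCCCCCCCCCCC  (len 324)

81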